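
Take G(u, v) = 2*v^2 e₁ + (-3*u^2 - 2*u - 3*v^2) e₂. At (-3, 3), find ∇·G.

-18

∂G₁/∂u = 0
∂G₂/∂v = -6*v
∇·G = -6*v
At (-3, 3): -18.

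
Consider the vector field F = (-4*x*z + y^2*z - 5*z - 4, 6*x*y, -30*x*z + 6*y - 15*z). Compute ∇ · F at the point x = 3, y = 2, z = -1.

-83

∂F₁/∂x = -4*z
∂F₂/∂y = 6*x
∂F₃/∂z = -30*x - 15
∇·F = -24*x - 4*z - 15
At (3, 2, -1): -83.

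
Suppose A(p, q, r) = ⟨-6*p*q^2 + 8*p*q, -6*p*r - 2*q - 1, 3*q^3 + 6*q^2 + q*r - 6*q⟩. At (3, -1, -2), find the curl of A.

(7, 0, -48)

(∇×A)₁ = ∂A₃/∂q − ∂A₂/∂r = 6*p + 9*q^2 + 12*q + r - 6
(∇×A)₂ = ∂A₁/∂r − ∂A₃/∂p = 0
(∇×A)₃ = ∂A₂/∂p − ∂A₁/∂q = 12*p*q - 8*p - 6*r
∇×A = (6*p + 9*q^2 + 12*q + r - 6, 0, 12*p*q - 8*p - 6*r)
At (3, -1, -2): (7, 0, -48).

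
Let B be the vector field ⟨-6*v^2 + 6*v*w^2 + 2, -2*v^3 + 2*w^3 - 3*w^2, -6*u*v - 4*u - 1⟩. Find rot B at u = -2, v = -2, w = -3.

(-60, 64, -78)

(∇×B)₁ = ∂B₃/∂v − ∂B₂/∂w = -6*u - 6*w^2 + 6*w
(∇×B)₂ = ∂B₁/∂w − ∂B₃/∂u = 12*v*w + 6*v + 4
(∇×B)₃ = ∂B₂/∂u − ∂B₁/∂v = 12*v - 6*w^2
∇×B = (-6*u - 6*w^2 + 6*w, 12*v*w + 6*v + 4, 12*v - 6*w^2)
At (-2, -2, -3): (-60, 64, -78).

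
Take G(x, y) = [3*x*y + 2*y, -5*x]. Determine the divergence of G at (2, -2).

∂G₁/∂x = 3*y
∂G₂/∂y = 0
∇·G = 3*y
At (2, -2): -6.

-6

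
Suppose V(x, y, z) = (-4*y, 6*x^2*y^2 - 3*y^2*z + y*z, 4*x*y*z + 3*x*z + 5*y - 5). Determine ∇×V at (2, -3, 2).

(51, 18, 220)

(∇×V)₁ = ∂V₃/∂y − ∂V₂/∂z = 4*x*z + 3*y^2 - y + 5
(∇×V)₂ = ∂V₁/∂z − ∂V₃/∂x = -4*y*z - 3*z
(∇×V)₃ = ∂V₂/∂x − ∂V₁/∂y = 12*x*y^2 + 4
∇×V = (4*x*z + 3*y^2 - y + 5, -4*y*z - 3*z, 12*x*y^2 + 4)
At (2, -3, 2): (51, 18, 220).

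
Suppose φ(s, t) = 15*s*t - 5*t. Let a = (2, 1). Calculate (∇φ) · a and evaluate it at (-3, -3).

-140

∂φ/∂s = 15*t
∂φ/∂t = 15*s - 5
∇φ at (-3, -3) = (-45, -50)
∇φ · a = (-45)(2) + (-50)(1) = -140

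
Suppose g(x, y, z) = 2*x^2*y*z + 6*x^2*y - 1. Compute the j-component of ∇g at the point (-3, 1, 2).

(∇g)_2 = ∂g/∂y = 2*x^2*z + 6*x^2
At (-3, 1, 2): 90.

90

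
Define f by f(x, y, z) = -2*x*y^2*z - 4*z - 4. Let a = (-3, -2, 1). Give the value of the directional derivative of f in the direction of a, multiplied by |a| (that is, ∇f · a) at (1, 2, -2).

∂f/∂x = -2*y^2*z
∂f/∂y = -4*x*y*z
∂f/∂z = -2*x*y^2 - 4
∇f at (1, 2, -2) = (16, 16, -12)
∇f · a = (16)(-3) + (16)(-2) + (-12)(1) = -92

-92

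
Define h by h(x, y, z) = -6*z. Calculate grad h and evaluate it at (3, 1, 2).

∂h/∂x = 0
∂h/∂y = 0
∂h/∂z = -6
∇h = (0, 0, -6)
At (3, 1, 2): (0, 0, -6).

(0, 0, -6)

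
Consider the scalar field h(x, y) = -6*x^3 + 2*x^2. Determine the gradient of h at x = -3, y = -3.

∂h/∂x = -18*x^2 + 4*x
∂h/∂y = 0
∇h = (-18*x^2 + 4*x, 0)
At (-3, -3): (-174, 0).

(-174, 0)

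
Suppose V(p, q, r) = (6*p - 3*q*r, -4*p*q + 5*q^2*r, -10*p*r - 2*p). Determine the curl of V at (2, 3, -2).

(∇×V)₁ = ∂V₃/∂q − ∂V₂/∂r = -5*q^2
(∇×V)₂ = ∂V₁/∂r − ∂V₃/∂p = -3*q + 10*r + 2
(∇×V)₃ = ∂V₂/∂p − ∂V₁/∂q = -4*q + 3*r
∇×V = (-5*q^2, -3*q + 10*r + 2, -4*q + 3*r)
At (2, 3, -2): (-45, -27, -18).

(-45, -27, -18)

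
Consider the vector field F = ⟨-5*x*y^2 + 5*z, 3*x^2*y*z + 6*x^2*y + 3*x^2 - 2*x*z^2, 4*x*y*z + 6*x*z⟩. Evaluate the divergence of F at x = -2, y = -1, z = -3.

-21

∂F₁/∂x = -5*y^2
∂F₂/∂y = 3*x^2*z + 6*x^2
∂F₃/∂z = 4*x*y + 6*x
∇·F = 3*x^2*z + 6*x^2 + 4*x*y + 6*x - 5*y^2
At (-2, -1, -3): -21.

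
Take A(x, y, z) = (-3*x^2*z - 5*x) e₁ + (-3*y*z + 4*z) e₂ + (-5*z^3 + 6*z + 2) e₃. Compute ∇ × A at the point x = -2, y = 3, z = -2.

(∇×A)₁ = ∂A₃/∂y − ∂A₂/∂z = 3*y - 4
(∇×A)₂ = ∂A₁/∂z − ∂A₃/∂x = -3*x^2
(∇×A)₃ = ∂A₂/∂x − ∂A₁/∂y = 0
∇×A = (3*y - 4, -3*x^2, 0)
At (-2, 3, -2): (5, -12, 0).

(5, -12, 0)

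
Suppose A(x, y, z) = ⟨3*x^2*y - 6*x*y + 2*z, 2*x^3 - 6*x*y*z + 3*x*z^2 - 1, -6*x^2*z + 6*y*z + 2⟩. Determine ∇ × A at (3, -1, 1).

(∇×A)₁ = ∂A₃/∂y − ∂A₂/∂z = 6*x*y - 6*x*z + 6*z
(∇×A)₂ = ∂A₁/∂z − ∂A₃/∂x = 12*x*z + 2
(∇×A)₃ = ∂A₂/∂x − ∂A₁/∂y = 3*x^2 + 6*x - 6*y*z + 3*z^2
∇×A = (6*x*y - 6*x*z + 6*z, 12*x*z + 2, 3*x^2 + 6*x - 6*y*z + 3*z^2)
At (3, -1, 1): (-30, 38, 54).

(-30, 38, 54)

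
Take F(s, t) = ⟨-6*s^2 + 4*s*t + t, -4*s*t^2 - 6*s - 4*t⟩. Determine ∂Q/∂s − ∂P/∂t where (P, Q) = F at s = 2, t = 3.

∂F₂/∂s = -4*t^2 - 6
∂F₁/∂t = 4*s + 1
Scalar curl = -4*s - 4*t^2 - 7
At (2, 3): -51.

-51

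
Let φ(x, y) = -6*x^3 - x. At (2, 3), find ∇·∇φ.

∂²φ/∂x² = -36*x
∂²φ/∂y² = 0
∇²φ = -36*x
At (2, 3): -72.

-72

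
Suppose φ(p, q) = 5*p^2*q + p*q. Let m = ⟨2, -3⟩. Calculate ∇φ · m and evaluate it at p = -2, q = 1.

∂φ/∂p = 10*p*q + q
∂φ/∂q = 5*p^2 + p
∇φ at (-2, 1) = (-19, 18)
∇φ · m = (-19)(2) + (18)(-3) = -92

-92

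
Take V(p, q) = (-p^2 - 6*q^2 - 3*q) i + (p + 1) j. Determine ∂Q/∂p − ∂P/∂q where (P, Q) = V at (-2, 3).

40

∂V₂/∂p = 1
∂V₁/∂q = -12*q - 3
Scalar curl = 12*q + 4
At (-2, 3): 40.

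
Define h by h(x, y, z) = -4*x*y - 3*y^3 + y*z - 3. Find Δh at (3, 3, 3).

∂²h/∂x² = 0
∂²h/∂y² = -18*y
∂²h/∂z² = 0
∇²h = -18*y
At (3, 3, 3): -54.

-54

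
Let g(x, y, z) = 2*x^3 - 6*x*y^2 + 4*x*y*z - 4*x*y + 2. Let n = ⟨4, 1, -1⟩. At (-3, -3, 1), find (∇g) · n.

-144

∂g/∂x = 6*x^2 - 6*y^2 + 4*y*z - 4*y
∂g/∂y = -12*x*y + 4*x*z - 4*x
∂g/∂z = 4*x*y
∇g at (-3, -3, 1) = (0, -108, 36)
∇g · n = (0)(4) + (-108)(1) + (36)(-1) = -144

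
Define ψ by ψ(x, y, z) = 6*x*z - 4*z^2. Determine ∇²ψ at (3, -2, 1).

∂²ψ/∂x² = 0
∂²ψ/∂y² = 0
∂²ψ/∂z² = -8
∇²ψ = -8
At (3, -2, 1): -8.

-8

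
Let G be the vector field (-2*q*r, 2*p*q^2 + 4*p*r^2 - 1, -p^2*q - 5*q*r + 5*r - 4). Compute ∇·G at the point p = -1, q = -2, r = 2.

23

∂G₁/∂p = 0
∂G₂/∂q = 4*p*q
∂G₃/∂r = -5*q + 5
∇·G = 4*p*q - 5*q + 5
At (-1, -2, 2): 23.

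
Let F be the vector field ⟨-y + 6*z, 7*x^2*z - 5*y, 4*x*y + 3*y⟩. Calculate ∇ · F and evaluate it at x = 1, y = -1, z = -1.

-5

∂F₁/∂x = 0
∂F₂/∂y = -5
∂F₃/∂z = 0
∇·F = -5
At (1, -1, -1): -5.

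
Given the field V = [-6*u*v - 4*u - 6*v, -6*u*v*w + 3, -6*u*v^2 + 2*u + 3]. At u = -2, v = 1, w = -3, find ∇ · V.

-46

∂V₁/∂u = -6*v - 4
∂V₂/∂v = -6*u*w
∂V₃/∂w = 0
∇·V = -6*u*w - 6*v - 4
At (-2, 1, -3): -46.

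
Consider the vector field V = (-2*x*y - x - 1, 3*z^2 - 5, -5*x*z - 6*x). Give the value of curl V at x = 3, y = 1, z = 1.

(∇×V)₁ = ∂V₃/∂y − ∂V₂/∂z = -6*z
(∇×V)₂ = ∂V₁/∂z − ∂V₃/∂x = 5*z + 6
(∇×V)₃ = ∂V₂/∂x − ∂V₁/∂y = 2*x
∇×V = (-6*z, 5*z + 6, 2*x)
At (3, 1, 1): (-6, 11, 6).

(-6, 11, 6)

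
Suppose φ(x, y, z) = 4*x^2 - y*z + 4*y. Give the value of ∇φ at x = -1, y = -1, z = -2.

∂φ/∂x = 8*x
∂φ/∂y = -z + 4
∂φ/∂z = -y
∇φ = (8*x, -z + 4, -y)
At (-1, -1, -2): (-8, 6, 1).

(-8, 6, 1)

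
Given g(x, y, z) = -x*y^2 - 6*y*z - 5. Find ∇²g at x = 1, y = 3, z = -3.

∂²g/∂x² = 0
∂²g/∂y² = -2*x
∂²g/∂z² = 0
∇²g = -2*x
At (1, 3, -3): -2.

-2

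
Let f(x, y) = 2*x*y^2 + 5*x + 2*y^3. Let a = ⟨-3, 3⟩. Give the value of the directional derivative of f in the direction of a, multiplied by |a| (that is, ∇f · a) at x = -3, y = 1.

∂f/∂x = 2*y^2 + 5
∂f/∂y = 4*x*y + 6*y^2
∇f at (-3, 1) = (7, -6)
∇f · a = (7)(-3) + (-6)(3) = -39

-39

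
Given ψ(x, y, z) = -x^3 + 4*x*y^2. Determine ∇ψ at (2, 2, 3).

∂ψ/∂x = -3*x^2 + 4*y^2
∂ψ/∂y = 8*x*y
∂ψ/∂z = 0
∇ψ = (-3*x^2 + 4*y^2, 8*x*y, 0)
At (2, 2, 3): (4, 32, 0).

(4, 32, 0)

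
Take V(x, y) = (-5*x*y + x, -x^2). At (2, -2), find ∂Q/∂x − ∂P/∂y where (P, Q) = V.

6

∂V₂/∂x = -2*x
∂V₁/∂y = -5*x
Scalar curl = 3*x
At (2, -2): 6.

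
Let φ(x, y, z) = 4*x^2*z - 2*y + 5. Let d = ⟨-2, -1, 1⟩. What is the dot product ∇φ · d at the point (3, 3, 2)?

∂φ/∂x = 8*x*z
∂φ/∂y = -2
∂φ/∂z = 4*x^2
∇φ at (3, 3, 2) = (48, -2, 36)
∇φ · d = (48)(-2) + (-2)(-1) + (36)(1) = -58

-58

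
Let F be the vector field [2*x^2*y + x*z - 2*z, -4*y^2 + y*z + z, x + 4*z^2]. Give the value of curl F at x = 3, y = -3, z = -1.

(2, 0, -18)

(∇×F)₁ = ∂F₃/∂y − ∂F₂/∂z = -y - 1
(∇×F)₂ = ∂F₁/∂z − ∂F₃/∂x = x - 3
(∇×F)₃ = ∂F₂/∂x − ∂F₁/∂y = -2*x^2
∇×F = (-y - 1, x - 3, -2*x^2)
At (3, -3, -1): (2, 0, -18).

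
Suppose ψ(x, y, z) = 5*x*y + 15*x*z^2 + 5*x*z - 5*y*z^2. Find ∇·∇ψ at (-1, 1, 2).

∂²ψ/∂x² = 0
∂²ψ/∂y² = 0
∂²ψ/∂z² = 10*(3*x - y)
∇²ψ = 30*x - 10*y
At (-1, 1, 2): -40.

-40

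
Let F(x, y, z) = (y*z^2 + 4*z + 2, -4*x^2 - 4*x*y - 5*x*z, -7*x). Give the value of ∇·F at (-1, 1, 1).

4

∂F₁/∂x = 0
∂F₂/∂y = -4*x
∂F₃/∂z = 0
∇·F = -4*x
At (-1, 1, 1): 4.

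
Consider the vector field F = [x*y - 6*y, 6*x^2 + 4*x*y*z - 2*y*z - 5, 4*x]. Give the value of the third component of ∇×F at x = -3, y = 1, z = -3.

-39

(∇×F)_3 = ∂F₂/∂x − ∂F₁/∂y
= 12*x + 4*y*z − (x - 6)
= 11*x + 4*y*z + 6
At (-3, 1, -3): -39.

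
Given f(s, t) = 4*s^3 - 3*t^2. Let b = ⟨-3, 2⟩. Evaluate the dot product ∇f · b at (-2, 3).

∂f/∂s = 12*s^2
∂f/∂t = -6*t
∇f at (-2, 3) = (48, -18)
∇f · b = (48)(-3) + (-18)(2) = -180

-180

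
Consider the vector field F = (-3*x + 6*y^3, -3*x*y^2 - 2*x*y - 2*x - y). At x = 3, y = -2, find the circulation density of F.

∂F₂/∂x = -3*y^2 - 2*y - 2
∂F₁/∂y = 18*y^2
Scalar curl = -21*y^2 - 2*y - 2
At (3, -2): -82.

-82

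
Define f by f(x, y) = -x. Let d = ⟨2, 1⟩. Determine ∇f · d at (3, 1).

∂f/∂x = -1
∂f/∂y = 0
∇f at (3, 1) = (-1, 0)
∇f · d = (-1)(2) + (0)(1) = -2

-2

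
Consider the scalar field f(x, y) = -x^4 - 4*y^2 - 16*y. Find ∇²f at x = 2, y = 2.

∂²f/∂x² = -12*x^2
∂²f/∂y² = -8
∇²f = -12*x^2 - 8
At (2, 2): -56.

-56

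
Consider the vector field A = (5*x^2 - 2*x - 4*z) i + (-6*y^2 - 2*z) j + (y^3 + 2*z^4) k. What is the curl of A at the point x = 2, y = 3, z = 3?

(29, -4, 0)

(∇×A)₁ = ∂A₃/∂y − ∂A₂/∂z = 3*y^2 + 2
(∇×A)₂ = ∂A₁/∂z − ∂A₃/∂x = -4
(∇×A)₃ = ∂A₂/∂x − ∂A₁/∂y = 0
∇×A = (3*y^2 + 2, -4, 0)
At (2, 3, 3): (29, -4, 0).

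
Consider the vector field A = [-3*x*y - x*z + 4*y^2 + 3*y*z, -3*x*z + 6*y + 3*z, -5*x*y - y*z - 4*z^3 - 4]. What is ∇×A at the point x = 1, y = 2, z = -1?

(-4, 15, -7)

(∇×A)₁ = ∂A₃/∂y − ∂A₂/∂z = -2*x - z - 3
(∇×A)₂ = ∂A₁/∂z − ∂A₃/∂x = -x + 8*y
(∇×A)₃ = ∂A₂/∂x − ∂A₁/∂y = 3*x - 8*y - 6*z
∇×A = (-2*x - z - 3, -x + 8*y, 3*x - 8*y - 6*z)
At (1, 2, -1): (-4, 15, -7).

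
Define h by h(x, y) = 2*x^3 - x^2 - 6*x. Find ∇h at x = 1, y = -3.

∂h/∂x = 6*x^2 - 2*x - 6
∂h/∂y = 0
∇h = (6*x^2 - 2*x - 6, 0)
At (1, -3): (-2, 0).

(-2, 0)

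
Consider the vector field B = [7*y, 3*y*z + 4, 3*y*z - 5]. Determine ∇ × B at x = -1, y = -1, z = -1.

(∇×B)₁ = ∂B₃/∂y − ∂B₂/∂z = -3*y + 3*z
(∇×B)₂ = ∂B₁/∂z − ∂B₃/∂x = 0
(∇×B)₃ = ∂B₂/∂x − ∂B₁/∂y = -7
∇×B = (-3*y + 3*z, 0, -7)
At (-1, -1, -1): (0, 0, -7).

(0, 0, -7)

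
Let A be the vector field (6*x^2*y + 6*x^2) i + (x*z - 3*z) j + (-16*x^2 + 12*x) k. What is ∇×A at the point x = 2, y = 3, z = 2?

(∇×A)₁ = ∂A₃/∂y − ∂A₂/∂z = -x + 3
(∇×A)₂ = ∂A₁/∂z − ∂A₃/∂x = 32*x - 12
(∇×A)₃ = ∂A₂/∂x − ∂A₁/∂y = -6*x^2 + z
∇×A = (-x + 3, 32*x - 12, -6*x^2 + z)
At (2, 3, 2): (1, 52, -22).

(1, 52, -22)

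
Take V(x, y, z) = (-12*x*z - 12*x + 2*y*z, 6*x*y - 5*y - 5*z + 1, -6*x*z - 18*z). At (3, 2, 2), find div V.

-59

∂V₁/∂x = -12*z - 12
∂V₂/∂y = 6*x - 5
∂V₃/∂z = -6*x - 18
∇·V = -12*z - 35
At (3, 2, 2): -59.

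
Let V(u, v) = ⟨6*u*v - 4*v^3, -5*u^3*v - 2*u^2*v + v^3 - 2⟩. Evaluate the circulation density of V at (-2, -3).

∂V₂/∂u = -15*u^2*v - 4*u*v
∂V₁/∂v = 6*u - 12*v^2
Scalar curl = -15*u^2*v - 4*u*v - 6*u + 12*v^2
At (-2, -3): 276.

276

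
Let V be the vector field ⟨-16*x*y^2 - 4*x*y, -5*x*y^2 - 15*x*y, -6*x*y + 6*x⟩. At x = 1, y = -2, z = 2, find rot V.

(-6, -18, -50)

(∇×V)₁ = ∂V₃/∂y − ∂V₂/∂z = -6*x
(∇×V)₂ = ∂V₁/∂z − ∂V₃/∂x = 6*y - 6
(∇×V)₃ = ∂V₂/∂x − ∂V₁/∂y = 32*x*y + 4*x - 5*y^2 - 15*y
∇×V = (-6*x, 6*y - 6, 32*x*y + 4*x - 5*y^2 - 15*y)
At (1, -2, 2): (-6, -18, -50).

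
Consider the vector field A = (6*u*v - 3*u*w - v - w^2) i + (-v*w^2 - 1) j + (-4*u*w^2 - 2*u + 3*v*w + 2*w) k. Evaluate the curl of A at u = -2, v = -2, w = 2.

(∇×A)₁ = ∂A₃/∂v − ∂A₂/∂w = 2*v*w + 3*w
(∇×A)₂ = ∂A₁/∂w − ∂A₃/∂u = -3*u + 4*w^2 - 2*w + 2
(∇×A)₃ = ∂A₂/∂u − ∂A₁/∂v = -6*u + 1
∇×A = (2*v*w + 3*w, -3*u + 4*w^2 - 2*w + 2, -6*u + 1)
At (-2, -2, 2): (-2, 20, 13).

(-2, 20, 13)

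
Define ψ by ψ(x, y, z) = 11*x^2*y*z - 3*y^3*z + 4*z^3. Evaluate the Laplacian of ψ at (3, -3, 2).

24

∂²ψ/∂x² = 22*y*z
∂²ψ/∂y² = -18*y*z
∂²ψ/∂z² = 24*z
∇²ψ = 4*y*z + 24*z
At (3, -3, 2): 24.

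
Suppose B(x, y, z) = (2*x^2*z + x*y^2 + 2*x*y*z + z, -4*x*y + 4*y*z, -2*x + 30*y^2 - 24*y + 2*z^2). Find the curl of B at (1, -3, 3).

(∇×B)₁ = ∂B₃/∂y − ∂B₂/∂z = 56*y - 24
(∇×B)₂ = ∂B₁/∂z − ∂B₃/∂x = 2*x^2 + 2*x*y + 3
(∇×B)₃ = ∂B₂/∂x − ∂B₁/∂y = -2*x*y - 2*x*z - 4*y
∇×B = (56*y - 24, 2*x^2 + 2*x*y + 3, -2*x*y - 2*x*z - 4*y)
At (1, -3, 3): (-192, -1, 12).

(-192, -1, 12)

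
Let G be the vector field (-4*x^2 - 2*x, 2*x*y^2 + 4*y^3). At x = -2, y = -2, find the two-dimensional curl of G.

8

∂G₂/∂x = 2*y^2
∂G₁/∂y = 0
Scalar curl = 2*y^2
At (-2, -2): 8.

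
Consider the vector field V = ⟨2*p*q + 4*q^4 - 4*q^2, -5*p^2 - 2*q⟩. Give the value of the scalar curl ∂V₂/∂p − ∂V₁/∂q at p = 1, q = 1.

-20

∂V₂/∂p = -10*p
∂V₁/∂q = 2*p + 16*q^3 - 8*q
Scalar curl = -12*p - 16*q^3 + 8*q
At (1, 1): -20.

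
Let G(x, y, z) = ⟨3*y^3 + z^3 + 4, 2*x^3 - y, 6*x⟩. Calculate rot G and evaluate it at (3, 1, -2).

(∇×G)₁ = ∂G₃/∂y − ∂G₂/∂z = 0
(∇×G)₂ = ∂G₁/∂z − ∂G₃/∂x = 3*z^2 - 6
(∇×G)₃ = ∂G₂/∂x − ∂G₁/∂y = 6*x^2 - 9*y^2
∇×G = (0, 3*z^2 - 6, 6*x^2 - 9*y^2)
At (3, 1, -2): (0, 6, 45).

(0, 6, 45)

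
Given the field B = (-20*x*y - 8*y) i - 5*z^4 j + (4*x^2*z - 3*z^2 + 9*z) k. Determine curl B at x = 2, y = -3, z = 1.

(∇×B)₁ = ∂B₃/∂y − ∂B₂/∂z = 20*z^3
(∇×B)₂ = ∂B₁/∂z − ∂B₃/∂x = -8*x*z
(∇×B)₃ = ∂B₂/∂x − ∂B₁/∂y = 20*x + 8
∇×B = (20*z^3, -8*x*z, 20*x + 8)
At (2, -3, 1): (20, -16, 48).

(20, -16, 48)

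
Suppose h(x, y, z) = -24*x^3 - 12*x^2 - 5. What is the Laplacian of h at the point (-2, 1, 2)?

∂²h/∂x² = -24*(6*x + 1)
∂²h/∂y² = 0
∂²h/∂z² = 0
∇²h = -144*x - 24
At (-2, 1, 2): 264.

264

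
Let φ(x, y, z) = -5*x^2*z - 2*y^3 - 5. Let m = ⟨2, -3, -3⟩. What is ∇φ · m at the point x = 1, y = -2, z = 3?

∂φ/∂x = -10*x*z
∂φ/∂y = -6*y^2
∂φ/∂z = -5*x^2
∇φ at (1, -2, 3) = (-30, -24, -5)
∇φ · m = (-30)(2) + (-24)(-3) + (-5)(-3) = 27

27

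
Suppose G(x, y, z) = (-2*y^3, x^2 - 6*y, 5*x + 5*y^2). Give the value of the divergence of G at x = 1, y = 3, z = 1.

∂G₁/∂x = 0
∂G₂/∂y = -6
∂G₃/∂z = 0
∇·G = -6
At (1, 3, 1): -6.

-6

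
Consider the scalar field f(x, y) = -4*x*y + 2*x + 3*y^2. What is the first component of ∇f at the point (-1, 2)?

-6

(∇f)_1 = ∂f/∂x = -4*y + 2
At (-1, 2): -6.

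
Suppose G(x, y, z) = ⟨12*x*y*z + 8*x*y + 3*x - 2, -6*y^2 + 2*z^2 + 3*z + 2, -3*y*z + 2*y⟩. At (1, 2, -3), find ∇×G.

(20, 24, 28)

(∇×G)₁ = ∂G₃/∂y − ∂G₂/∂z = -7*z - 1
(∇×G)₂ = ∂G₁/∂z − ∂G₃/∂x = 12*x*y
(∇×G)₃ = ∂G₂/∂x − ∂G₁/∂y = -12*x*z - 8*x
∇×G = (-7*z - 1, 12*x*y, -12*x*z - 8*x)
At (1, 2, -3): (20, 24, 28).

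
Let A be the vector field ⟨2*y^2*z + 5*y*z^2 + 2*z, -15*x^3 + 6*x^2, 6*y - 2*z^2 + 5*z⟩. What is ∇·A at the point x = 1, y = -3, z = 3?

∂A₁/∂x = 0
∂A₂/∂y = 0
∂A₃/∂z = -4*z + 5
∇·A = -4*z + 5
At (1, -3, 3): -7.

-7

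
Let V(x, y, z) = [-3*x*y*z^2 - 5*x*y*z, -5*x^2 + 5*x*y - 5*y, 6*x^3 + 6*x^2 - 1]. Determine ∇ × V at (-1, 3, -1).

(∇×V)₁ = ∂V₃/∂y − ∂V₂/∂z = 0
(∇×V)₂ = ∂V₁/∂z − ∂V₃/∂x = -18*x^2 - 6*x*y*z - 5*x*y - 12*x
(∇×V)₃ = ∂V₂/∂x − ∂V₁/∂y = 3*x*z^2 + 5*x*z - 10*x + 5*y
∇×V = (0, -18*x^2 - 6*x*y*z - 5*x*y - 12*x, 3*x*z^2 + 5*x*z - 10*x + 5*y)
At (-1, 3, -1): (0, -9, 27).

(0, -9, 27)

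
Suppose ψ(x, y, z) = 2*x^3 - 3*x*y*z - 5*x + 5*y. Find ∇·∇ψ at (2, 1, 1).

24

∂²ψ/∂x² = 12*x
∂²ψ/∂y² = 0
∂²ψ/∂z² = 0
∇²ψ = 12*x
At (2, 1, 1): 24.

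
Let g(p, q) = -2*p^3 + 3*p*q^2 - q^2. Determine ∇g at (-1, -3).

(21, 24)

∂g/∂p = -6*p^2 + 3*q^2
∂g/∂q = 6*p*q - 2*q
∇g = (-6*p^2 + 3*q^2, 6*p*q - 2*q)
At (-1, -3): (21, 24).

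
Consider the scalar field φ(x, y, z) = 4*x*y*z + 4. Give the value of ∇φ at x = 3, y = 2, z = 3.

(24, 36, 24)

∂φ/∂x = 4*y*z
∂φ/∂y = 4*x*z
∂φ/∂z = 4*x*y
∇φ = (4*y*z, 4*x*z, 4*x*y)
At (3, 2, 3): (24, 36, 24).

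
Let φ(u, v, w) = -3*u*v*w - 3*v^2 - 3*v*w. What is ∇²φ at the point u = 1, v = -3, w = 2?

-6

∂²φ/∂u² = 0
∂²φ/∂v² = -6
∂²φ/∂w² = 0
∇²φ = -6
At (1, -3, 2): -6.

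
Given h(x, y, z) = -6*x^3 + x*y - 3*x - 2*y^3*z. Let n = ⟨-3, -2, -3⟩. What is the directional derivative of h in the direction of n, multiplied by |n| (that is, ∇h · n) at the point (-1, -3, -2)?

∂h/∂x = -18*x^2 + y - 3
∂h/∂y = x - 6*y^2*z
∂h/∂z = -2*y^3
∇h at (-1, -3, -2) = (-24, 107, 54)
∇h · n = (-24)(-3) + (107)(-2) + (54)(-3) = -304

-304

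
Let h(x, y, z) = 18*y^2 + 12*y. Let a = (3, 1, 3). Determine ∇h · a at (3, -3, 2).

-96

∂h/∂x = 0
∂h/∂y = 36*y + 12
∂h/∂z = 0
∇h at (3, -3, 2) = (0, -96, 0)
∇h · a = (0)(3) + (-96)(1) + (0)(3) = -96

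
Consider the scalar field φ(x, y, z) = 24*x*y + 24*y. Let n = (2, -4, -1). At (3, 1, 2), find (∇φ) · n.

-336

∂φ/∂x = 24*y
∂φ/∂y = 24*x + 24
∂φ/∂z = 0
∇φ at (3, 1, 2) = (24, 96, 0)
∇φ · n = (24)(2) + (96)(-4) + (0)(-1) = -336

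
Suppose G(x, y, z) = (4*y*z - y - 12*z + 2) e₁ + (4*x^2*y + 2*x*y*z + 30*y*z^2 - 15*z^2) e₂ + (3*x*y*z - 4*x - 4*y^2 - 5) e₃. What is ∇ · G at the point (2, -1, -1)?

∂G₁/∂x = 0
∂G₂/∂y = 4*x^2 + 2*x*z + 30*z^2
∂G₃/∂z = 3*x*y
∇·G = 4*x^2 + 3*x*y + 2*x*z + 30*z^2
At (2, -1, -1): 36.

36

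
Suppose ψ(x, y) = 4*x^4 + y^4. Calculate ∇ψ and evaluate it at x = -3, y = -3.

∂ψ/∂x = 16*x^3
∂ψ/∂y = 4*y^3
∇ψ = (16*x^3, 4*y^3)
At (-3, -3): (-432, -108).

(-432, -108)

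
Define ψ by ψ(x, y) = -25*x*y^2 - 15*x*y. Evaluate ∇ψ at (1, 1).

∂ψ/∂x = -25*y^2 - 15*y
∂ψ/∂y = -50*x*y - 15*x
∇ψ = (-25*y^2 - 15*y, -50*x*y - 15*x)
At (1, 1): (-40, -65).

(-40, -65)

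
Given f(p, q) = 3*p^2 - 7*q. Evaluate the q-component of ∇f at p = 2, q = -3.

(∇f)_2 = ∂f/∂q = -7
At (2, -3): -7.

-7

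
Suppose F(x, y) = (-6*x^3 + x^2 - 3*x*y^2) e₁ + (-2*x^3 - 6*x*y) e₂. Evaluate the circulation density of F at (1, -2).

∂F₂/∂x = -6*x^2 - 6*y
∂F₁/∂y = -6*x*y
Scalar curl = -6*x^2 + 6*x*y - 6*y
At (1, -2): -6.

-6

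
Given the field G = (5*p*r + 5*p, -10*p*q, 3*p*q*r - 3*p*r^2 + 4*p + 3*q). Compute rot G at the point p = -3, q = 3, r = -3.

(∇×G)₁ = ∂G₃/∂q − ∂G₂/∂r = 3*p*r + 3
(∇×G)₂ = ∂G₁/∂r − ∂G₃/∂p = 5*p - 3*q*r + 3*r^2 - 4
(∇×G)₃ = ∂G₂/∂p − ∂G₁/∂q = -10*q
∇×G = (3*p*r + 3, 5*p - 3*q*r + 3*r^2 - 4, -10*q)
At (-3, 3, -3): (30, 35, -30).

(30, 35, -30)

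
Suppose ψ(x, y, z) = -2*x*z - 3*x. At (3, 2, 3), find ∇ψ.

(-9, 0, -6)

∂ψ/∂x = -2*z - 3
∂ψ/∂y = 0
∂ψ/∂z = -2*x
∇ψ = (-2*z - 3, 0, -2*x)
At (3, 2, 3): (-9, 0, -6).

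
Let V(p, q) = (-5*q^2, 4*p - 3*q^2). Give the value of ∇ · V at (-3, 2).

∂V₁/∂p = 0
∂V₂/∂q = -6*q
∇·V = -6*q
At (-3, 2): -12.

-12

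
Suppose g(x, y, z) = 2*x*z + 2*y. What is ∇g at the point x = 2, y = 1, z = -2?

(-4, 2, 4)

∂g/∂x = 2*z
∂g/∂y = 2
∂g/∂z = 2*x
∇g = (2*z, 2, 2*x)
At (2, 1, -2): (-4, 2, 4).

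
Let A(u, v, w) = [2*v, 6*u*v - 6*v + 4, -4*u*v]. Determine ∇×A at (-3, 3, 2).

(∇×A)₁ = ∂A₃/∂v − ∂A₂/∂w = -4*u
(∇×A)₂ = ∂A₁/∂w − ∂A₃/∂u = 4*v
(∇×A)₃ = ∂A₂/∂u − ∂A₁/∂v = 6*v - 2
∇×A = (-4*u, 4*v, 6*v - 2)
At (-3, 3, 2): (12, 12, 16).

(12, 12, 16)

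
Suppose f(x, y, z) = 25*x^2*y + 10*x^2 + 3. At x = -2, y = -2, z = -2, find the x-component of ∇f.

(∇f)_1 = ∂f/∂x = 50*x*y + 20*x
At (-2, -2, -2): 160.

160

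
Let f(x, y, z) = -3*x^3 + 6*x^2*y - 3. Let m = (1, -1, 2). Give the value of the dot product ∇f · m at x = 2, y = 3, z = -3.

∂f/∂x = -9*x^2 + 12*x*y
∂f/∂y = 6*x^2
∂f/∂z = 0
∇f at (2, 3, -3) = (36, 24, 0)
∇f · m = (36)(1) + (24)(-1) + (0)(2) = 12

12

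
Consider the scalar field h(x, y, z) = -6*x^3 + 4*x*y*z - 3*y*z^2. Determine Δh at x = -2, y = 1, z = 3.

66

∂²h/∂x² = -36*x
∂²h/∂y² = 0
∂²h/∂z² = -6*y
∇²h = -36*x - 6*y
At (-2, 1, 3): 66.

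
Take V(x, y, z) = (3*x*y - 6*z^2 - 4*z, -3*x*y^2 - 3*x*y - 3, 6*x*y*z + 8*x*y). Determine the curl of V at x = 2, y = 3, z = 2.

(40, -88, -42)

(∇×V)₁ = ∂V₃/∂y − ∂V₂/∂z = 6*x*z + 8*x
(∇×V)₂ = ∂V₁/∂z − ∂V₃/∂x = -6*y*z - 8*y - 12*z - 4
(∇×V)₃ = ∂V₂/∂x − ∂V₁/∂y = -3*x - 3*y^2 - 3*y
∇×V = (6*x*z + 8*x, -6*y*z - 8*y - 12*z - 4, -3*x - 3*y^2 - 3*y)
At (2, 3, 2): (40, -88, -42).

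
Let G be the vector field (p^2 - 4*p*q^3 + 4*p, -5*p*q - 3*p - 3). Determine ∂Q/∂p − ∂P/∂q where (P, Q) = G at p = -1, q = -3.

-96

∂G₂/∂p = -5*q - 3
∂G₁/∂q = -12*p*q^2
Scalar curl = 12*p*q^2 - 5*q - 3
At (-1, -3): -96.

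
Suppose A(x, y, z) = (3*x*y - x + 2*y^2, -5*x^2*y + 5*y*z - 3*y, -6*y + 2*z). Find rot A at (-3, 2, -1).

(-16, 0, 61)

(∇×A)₁ = ∂A₃/∂y − ∂A₂/∂z = -5*y - 6
(∇×A)₂ = ∂A₁/∂z − ∂A₃/∂x = 0
(∇×A)₃ = ∂A₂/∂x − ∂A₁/∂y = -10*x*y - 3*x - 4*y
∇×A = (-5*y - 6, 0, -10*x*y - 3*x - 4*y)
At (-3, 2, -1): (-16, 0, 61).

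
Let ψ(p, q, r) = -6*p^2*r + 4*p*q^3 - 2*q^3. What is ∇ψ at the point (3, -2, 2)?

(-104, 120, -54)

∂ψ/∂p = -12*p*r + 4*q^3
∂ψ/∂q = 12*p*q^2 - 6*q^2
∂ψ/∂r = -6*p^2
∇ψ = (-12*p*r + 4*q^3, 12*p*q^2 - 6*q^2, -6*p^2)
At (3, -2, 2): (-104, 120, -54).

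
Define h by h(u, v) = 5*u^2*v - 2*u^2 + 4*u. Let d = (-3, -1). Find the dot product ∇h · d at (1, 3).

-95

∂h/∂u = 10*u*v - 4*u + 4
∂h/∂v = 5*u^2
∇h at (1, 3) = (30, 5)
∇h · d = (30)(-3) + (5)(-1) = -95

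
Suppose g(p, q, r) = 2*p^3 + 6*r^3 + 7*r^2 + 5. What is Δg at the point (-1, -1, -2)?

∂²g/∂p² = 12*p
∂²g/∂q² = 0
∂²g/∂r² = 2*(18*r + 7)
∇²g = 12*p + 36*r + 14
At (-1, -1, -2): -70.

-70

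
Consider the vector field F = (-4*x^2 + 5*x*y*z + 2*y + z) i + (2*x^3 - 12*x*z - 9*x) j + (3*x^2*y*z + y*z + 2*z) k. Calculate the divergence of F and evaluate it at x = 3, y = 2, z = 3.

∂F₁/∂x = -8*x + 5*y*z
∂F₂/∂y = 0
∂F₃/∂z = 3*x^2*y + y + 2
∇·F = 3*x^2*y - 8*x + 5*y*z + y + 2
At (3, 2, 3): 64.

64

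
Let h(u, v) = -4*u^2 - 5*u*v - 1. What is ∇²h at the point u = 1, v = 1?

-8

∂²h/∂u² = -8
∂²h/∂v² = 0
∇²h = -8
At (1, 1): -8.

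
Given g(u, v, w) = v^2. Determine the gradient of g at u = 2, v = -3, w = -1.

(0, -6, 0)

∂g/∂u = 0
∂g/∂v = 2*v
∂g/∂w = 0
∇g = (0, 2*v, 0)
At (2, -3, -1): (0, -6, 0).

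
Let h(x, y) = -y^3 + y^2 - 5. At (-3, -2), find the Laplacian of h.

14

∂²h/∂x² = 0
∂²h/∂y² = 2*(-3*y + 1)
∇²h = -6*y + 2
At (-3, -2): 14.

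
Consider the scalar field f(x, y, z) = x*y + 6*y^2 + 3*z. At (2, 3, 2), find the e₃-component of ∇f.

3

(∇f)_3 = ∂f/∂z = 3
At (2, 3, 2): 3.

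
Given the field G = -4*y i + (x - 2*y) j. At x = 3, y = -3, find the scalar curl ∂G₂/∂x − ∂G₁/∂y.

5

∂G₂/∂x = 1
∂G₁/∂y = -4
Scalar curl = 5
At (3, -3): 5.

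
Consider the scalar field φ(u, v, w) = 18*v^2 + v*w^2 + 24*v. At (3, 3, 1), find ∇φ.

∂φ/∂u = 0
∂φ/∂v = 36*v + w^2 + 24
∂φ/∂w = 2*v*w
∇φ = (0, 36*v + w^2 + 24, 2*v*w)
At (3, 3, 1): (0, 133, 6).

(0, 133, 6)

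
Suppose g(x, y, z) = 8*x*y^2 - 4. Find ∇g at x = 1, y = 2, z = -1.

(32, 32, 0)

∂g/∂x = 8*y^2
∂g/∂y = 16*x*y
∂g/∂z = 0
∇g = (8*y^2, 16*x*y, 0)
At (1, 2, -1): (32, 32, 0).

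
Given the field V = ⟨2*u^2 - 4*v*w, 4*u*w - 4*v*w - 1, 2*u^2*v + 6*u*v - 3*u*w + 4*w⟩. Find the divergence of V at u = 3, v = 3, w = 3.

∂V₁/∂u = 4*u
∂V₂/∂v = -4*w
∂V₃/∂w = -3*u + 4
∇·V = u - 4*w + 4
At (3, 3, 3): -5.

-5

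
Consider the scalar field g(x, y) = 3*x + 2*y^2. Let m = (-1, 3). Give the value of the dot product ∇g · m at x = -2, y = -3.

-39

∂g/∂x = 3
∂g/∂y = 4*y
∇g at (-2, -3) = (3, -12)
∇g · m = (3)(-1) + (-12)(3) = -39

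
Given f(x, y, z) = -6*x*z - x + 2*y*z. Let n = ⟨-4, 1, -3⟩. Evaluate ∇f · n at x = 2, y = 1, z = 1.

60

∂f/∂x = -6*z - 1
∂f/∂y = 2*z
∂f/∂z = -6*x + 2*y
∇f at (2, 1, 1) = (-7, 2, -10)
∇f · n = (-7)(-4) + (2)(1) + (-10)(-3) = 60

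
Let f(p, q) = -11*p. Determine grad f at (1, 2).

∂f/∂p = -11
∂f/∂q = 0
∇f = (-11, 0)
At (1, 2): (-11, 0).

(-11, 0)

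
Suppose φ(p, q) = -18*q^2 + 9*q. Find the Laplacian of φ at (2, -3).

-36

∂²φ/∂p² = 0
∂²φ/∂q² = -36
∇²φ = -36
At (2, -3): -36.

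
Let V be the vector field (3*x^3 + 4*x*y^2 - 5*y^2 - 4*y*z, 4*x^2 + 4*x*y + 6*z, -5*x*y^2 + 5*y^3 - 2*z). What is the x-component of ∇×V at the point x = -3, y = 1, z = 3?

39

(∇×V)_1 = ∂V₃/∂y − ∂V₂/∂z
= -10*x*y + 15*y^2 − (6)
= -10*x*y + 15*y^2 - 6
At (-3, 1, 3): 39.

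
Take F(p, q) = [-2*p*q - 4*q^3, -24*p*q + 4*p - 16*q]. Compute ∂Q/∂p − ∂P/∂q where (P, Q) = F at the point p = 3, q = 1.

∂F₂/∂p = -24*q + 4
∂F₁/∂q = -2*p - 12*q^2
Scalar curl = 2*p + 12*q^2 - 24*q + 4
At (3, 1): -2.

-2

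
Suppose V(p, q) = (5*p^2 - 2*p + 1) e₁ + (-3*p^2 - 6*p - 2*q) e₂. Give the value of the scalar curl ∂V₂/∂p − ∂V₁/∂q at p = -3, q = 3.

∂V₂/∂p = -6*p - 6
∂V₁/∂q = 0
Scalar curl = -6*p - 6
At (-3, 3): 12.

12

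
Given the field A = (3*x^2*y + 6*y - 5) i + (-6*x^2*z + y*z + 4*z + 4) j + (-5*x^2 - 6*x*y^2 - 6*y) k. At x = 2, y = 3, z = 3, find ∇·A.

∂A₁/∂x = 6*x*y
∂A₂/∂y = z
∂A₃/∂z = 0
∇·A = 6*x*y + z
At (2, 3, 3): 39.

39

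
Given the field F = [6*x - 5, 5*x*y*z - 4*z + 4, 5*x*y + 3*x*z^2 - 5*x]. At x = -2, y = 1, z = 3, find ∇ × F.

(4, -27, 15)

(∇×F)₁ = ∂F₃/∂y − ∂F₂/∂z = -5*x*y + 5*x + 4
(∇×F)₂ = ∂F₁/∂z − ∂F₃/∂x = -5*y - 3*z^2 + 5
(∇×F)₃ = ∂F₂/∂x − ∂F₁/∂y = 5*y*z
∇×F = (-5*x*y + 5*x + 4, -5*y - 3*z^2 + 5, 5*y*z)
At (-2, 1, 3): (4, -27, 15).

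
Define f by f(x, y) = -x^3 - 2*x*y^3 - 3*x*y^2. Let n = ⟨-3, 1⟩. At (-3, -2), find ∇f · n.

∂f/∂x = -3*x^2 - 2*y^3 - 3*y^2
∂f/∂y = -6*x*y^2 - 6*x*y
∇f at (-3, -2) = (-23, 36)
∇f · n = (-23)(-3) + (36)(1) = 105

105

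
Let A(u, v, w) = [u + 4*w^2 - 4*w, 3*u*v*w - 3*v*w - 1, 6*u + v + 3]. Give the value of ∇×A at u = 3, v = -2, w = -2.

(∇×A)₁ = ∂A₃/∂v − ∂A₂/∂w = -3*u*v + 3*v + 1
(∇×A)₂ = ∂A₁/∂w − ∂A₃/∂u = 8*w - 10
(∇×A)₃ = ∂A₂/∂u − ∂A₁/∂v = 3*v*w
∇×A = (-3*u*v + 3*v + 1, 8*w - 10, 3*v*w)
At (3, -2, -2): (13, -26, 12).

(13, -26, 12)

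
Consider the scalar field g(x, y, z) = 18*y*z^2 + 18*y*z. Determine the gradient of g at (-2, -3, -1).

∂g/∂x = 0
∂g/∂y = 18*z^2 + 18*z
∂g/∂z = 36*y*z + 18*y
∇g = (0, 18*z^2 + 18*z, 36*y*z + 18*y)
At (-2, -3, -1): (0, 0, 54).

(0, 0, 54)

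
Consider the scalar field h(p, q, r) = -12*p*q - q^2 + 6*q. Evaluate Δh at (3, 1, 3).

-2

∂²h/∂p² = 0
∂²h/∂q² = -2
∂²h/∂r² = 0
∇²h = -2
At (3, 1, 3): -2.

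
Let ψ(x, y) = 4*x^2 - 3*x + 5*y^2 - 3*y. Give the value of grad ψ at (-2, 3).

(-19, 27)

∂ψ/∂x = 8*x - 3
∂ψ/∂y = 10*y - 3
∇ψ = (8*x - 3, 10*y - 3)
At (-2, 3): (-19, 27).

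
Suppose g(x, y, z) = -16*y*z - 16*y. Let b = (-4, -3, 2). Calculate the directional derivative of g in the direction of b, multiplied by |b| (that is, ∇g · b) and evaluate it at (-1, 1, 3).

160

∂g/∂x = 0
∂g/∂y = -16*z - 16
∂g/∂z = -16*y
∇g at (-1, 1, 3) = (0, -64, -16)
∇g · b = (0)(-4) + (-64)(-3) + (-16)(2) = 160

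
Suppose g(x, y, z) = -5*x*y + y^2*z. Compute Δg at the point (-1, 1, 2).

4

∂²g/∂x² = 0
∂²g/∂y² = 2*z
∂²g/∂z² = 0
∇²g = 2*z
At (-1, 1, 2): 4.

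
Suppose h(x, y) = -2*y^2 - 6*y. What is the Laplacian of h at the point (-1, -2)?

∂²h/∂x² = 0
∂²h/∂y² = -4
∇²h = -4
At (-1, -2): -4.

-4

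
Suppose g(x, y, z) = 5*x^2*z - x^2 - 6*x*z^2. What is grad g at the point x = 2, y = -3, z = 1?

(10, 0, -4)

∂g/∂x = 10*x*z - 2*x - 6*z^2
∂g/∂y = 0
∂g/∂z = 5*x^2 - 12*x*z
∇g = (10*x*z - 2*x - 6*z^2, 0, 5*x^2 - 12*x*z)
At (2, -3, 1): (10, 0, -4).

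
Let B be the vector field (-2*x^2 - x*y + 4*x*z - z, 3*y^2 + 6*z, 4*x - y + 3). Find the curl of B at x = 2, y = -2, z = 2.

(∇×B)₁ = ∂B₃/∂y − ∂B₂/∂z = -7
(∇×B)₂ = ∂B₁/∂z − ∂B₃/∂x = 4*x - 5
(∇×B)₃ = ∂B₂/∂x − ∂B₁/∂y = x
∇×B = (-7, 4*x - 5, x)
At (2, -2, 2): (-7, 3, 2).

(-7, 3, 2)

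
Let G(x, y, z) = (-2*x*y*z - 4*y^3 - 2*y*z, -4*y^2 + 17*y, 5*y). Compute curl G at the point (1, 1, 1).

(∇×G)₁ = ∂G₃/∂y − ∂G₂/∂z = 5
(∇×G)₂ = ∂G₁/∂z − ∂G₃/∂x = -2*x*y - 2*y
(∇×G)₃ = ∂G₂/∂x − ∂G₁/∂y = 2*x*z + 12*y^2 + 2*z
∇×G = (5, -2*x*y - 2*y, 2*x*z + 12*y^2 + 2*z)
At (1, 1, 1): (5, -4, 16).

(5, -4, 16)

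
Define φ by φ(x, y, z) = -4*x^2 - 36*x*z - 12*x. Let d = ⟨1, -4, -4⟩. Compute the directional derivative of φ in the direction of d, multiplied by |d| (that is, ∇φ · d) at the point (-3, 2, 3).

-528

∂φ/∂x = -8*x - 36*z - 12
∂φ/∂y = 0
∂φ/∂z = -36*x
∇φ at (-3, 2, 3) = (-96, 0, 108)
∇φ · d = (-96)(1) + (0)(-4) + (108)(-4) = -528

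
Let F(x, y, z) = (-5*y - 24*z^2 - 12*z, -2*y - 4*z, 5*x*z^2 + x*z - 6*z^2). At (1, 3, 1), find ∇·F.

-3

∂F₁/∂x = 0
∂F₂/∂y = -2
∂F₃/∂z = 10*x*z + x - 12*z
∇·F = 10*x*z + x - 12*z - 2
At (1, 3, 1): -3.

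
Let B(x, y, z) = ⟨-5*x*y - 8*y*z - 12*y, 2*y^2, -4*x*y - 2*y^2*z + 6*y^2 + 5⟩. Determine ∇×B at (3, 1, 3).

(-12, -4, 51)

(∇×B)₁ = ∂B₃/∂y − ∂B₂/∂z = -4*x - 4*y*z + 12*y
(∇×B)₂ = ∂B₁/∂z − ∂B₃/∂x = -4*y
(∇×B)₃ = ∂B₂/∂x − ∂B₁/∂y = 5*x + 8*z + 12
∇×B = (-4*x - 4*y*z + 12*y, -4*y, 5*x + 8*z + 12)
At (3, 1, 3): (-12, -4, 51).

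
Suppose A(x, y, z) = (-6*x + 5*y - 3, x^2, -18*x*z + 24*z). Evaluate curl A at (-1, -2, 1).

(∇×A)₁ = ∂A₃/∂y − ∂A₂/∂z = 0
(∇×A)₂ = ∂A₁/∂z − ∂A₃/∂x = 18*z
(∇×A)₃ = ∂A₂/∂x − ∂A₁/∂y = 2*x - 5
∇×A = (0, 18*z, 2*x - 5)
At (-1, -2, 1): (0, 18, -7).

(0, 18, -7)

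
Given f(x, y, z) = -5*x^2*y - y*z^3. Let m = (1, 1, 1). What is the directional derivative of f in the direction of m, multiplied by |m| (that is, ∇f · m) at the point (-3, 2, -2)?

-1

∂f/∂x = -10*x*y
∂f/∂y = -5*x^2 - z^3
∂f/∂z = -3*y*z^2
∇f at (-3, 2, -2) = (60, -37, -24)
∇f · m = (60)(1) + (-37)(1) + (-24)(1) = -1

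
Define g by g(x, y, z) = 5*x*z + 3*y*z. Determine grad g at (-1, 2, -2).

∂g/∂x = 5*z
∂g/∂y = 3*z
∂g/∂z = 5*x + 3*y
∇g = (5*z, 3*z, 5*x + 3*y)
At (-1, 2, -2): (-10, -6, 1).

(-10, -6, 1)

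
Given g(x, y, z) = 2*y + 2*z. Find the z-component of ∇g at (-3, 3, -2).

(∇g)_3 = ∂g/∂z = 2
At (-3, 3, -2): 2.

2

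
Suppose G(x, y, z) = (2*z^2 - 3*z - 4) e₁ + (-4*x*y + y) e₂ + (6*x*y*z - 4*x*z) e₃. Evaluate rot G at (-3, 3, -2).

(36, 17, -12)

(∇×G)₁ = ∂G₃/∂y − ∂G₂/∂z = 6*x*z
(∇×G)₂ = ∂G₁/∂z − ∂G₃/∂x = -6*y*z + 8*z - 3
(∇×G)₃ = ∂G₂/∂x − ∂G₁/∂y = -4*y
∇×G = (6*x*z, -6*y*z + 8*z - 3, -4*y)
At (-3, 3, -2): (36, 17, -12).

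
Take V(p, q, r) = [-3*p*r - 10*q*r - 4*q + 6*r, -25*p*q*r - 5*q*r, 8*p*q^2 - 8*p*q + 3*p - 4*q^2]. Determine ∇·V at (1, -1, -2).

66

∂V₁/∂p = -3*r
∂V₂/∂q = -25*p*r - 5*r
∂V₃/∂r = 0
∇·V = -25*p*r - 8*r
At (1, -1, -2): 66.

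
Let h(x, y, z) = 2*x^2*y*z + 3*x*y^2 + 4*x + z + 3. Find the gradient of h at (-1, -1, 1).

∂h/∂x = 4*x*y*z + 3*y^2 + 4
∂h/∂y = 2*x^2*z + 6*x*y
∂h/∂z = 2*x^2*y + 1
∇h = (4*x*y*z + 3*y^2 + 4, 2*x^2*z + 6*x*y, 2*x^2*y + 1)
At (-1, -1, 1): (11, 8, -1).

(11, 8, -1)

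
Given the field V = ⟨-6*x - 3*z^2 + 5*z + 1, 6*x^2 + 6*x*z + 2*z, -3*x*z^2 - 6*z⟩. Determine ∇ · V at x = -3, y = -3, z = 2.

24

∂V₁/∂x = -6
∂V₂/∂y = 0
∂V₃/∂z = -6*x*z - 6
∇·V = -6*x*z - 12
At (-3, -3, 2): 24.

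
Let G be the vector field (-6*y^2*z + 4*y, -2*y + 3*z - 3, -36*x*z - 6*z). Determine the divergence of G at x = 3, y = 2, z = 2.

∂G₁/∂x = 0
∂G₂/∂y = -2
∂G₃/∂z = -36*x - 6
∇·G = -36*x - 8
At (3, 2, 2): -116.

-116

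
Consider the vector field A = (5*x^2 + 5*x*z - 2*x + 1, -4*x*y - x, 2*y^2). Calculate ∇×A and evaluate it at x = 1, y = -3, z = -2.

(-12, 5, 11)

(∇×A)₁ = ∂A₃/∂y − ∂A₂/∂z = 4*y
(∇×A)₂ = ∂A₁/∂z − ∂A₃/∂x = 5*x
(∇×A)₃ = ∂A₂/∂x − ∂A₁/∂y = -4*y - 1
∇×A = (4*y, 5*x, -4*y - 1)
At (1, -3, -2): (-12, 5, 11).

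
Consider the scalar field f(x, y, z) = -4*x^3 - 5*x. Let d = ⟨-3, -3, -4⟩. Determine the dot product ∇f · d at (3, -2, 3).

339

∂f/∂x = -12*x^2 - 5
∂f/∂y = 0
∂f/∂z = 0
∇f at (3, -2, 3) = (-113, 0, 0)
∇f · d = (-113)(-3) + (0)(-3) + (0)(-4) = 339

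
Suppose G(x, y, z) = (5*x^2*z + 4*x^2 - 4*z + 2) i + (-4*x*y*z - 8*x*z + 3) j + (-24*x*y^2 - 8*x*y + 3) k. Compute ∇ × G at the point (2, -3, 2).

(264, 208, 8)

(∇×G)₁ = ∂G₃/∂y − ∂G₂/∂z = -44*x*y
(∇×G)₂ = ∂G₁/∂z − ∂G₃/∂x = 5*x^2 + 24*y^2 + 8*y - 4
(∇×G)₃ = ∂G₂/∂x − ∂G₁/∂y = -4*y*z - 8*z
∇×G = (-44*x*y, 5*x^2 + 24*y^2 + 8*y - 4, -4*y*z - 8*z)
At (2, -3, 2): (264, 208, 8).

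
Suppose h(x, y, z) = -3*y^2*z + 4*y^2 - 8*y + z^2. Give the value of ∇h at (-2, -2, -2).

∂h/∂x = 0
∂h/∂y = -6*y*z + 8*y - 8
∂h/∂z = -3*y^2 + 2*z
∇h = (0, -6*y*z + 8*y - 8, -3*y^2 + 2*z)
At (-2, -2, -2): (0, -48, -16).

(0, -48, -16)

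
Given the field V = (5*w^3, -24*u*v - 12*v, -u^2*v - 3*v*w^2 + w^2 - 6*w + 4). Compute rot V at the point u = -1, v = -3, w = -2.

(-13, 66, 72)

(∇×V)₁ = ∂V₃/∂v − ∂V₂/∂w = -u^2 - 3*w^2
(∇×V)₂ = ∂V₁/∂w − ∂V₃/∂u = 2*u*v + 15*w^2
(∇×V)₃ = ∂V₂/∂u − ∂V₁/∂v = -24*v
∇×V = (-u^2 - 3*w^2, 2*u*v + 15*w^2, -24*v)
At (-1, -3, -2): (-13, 66, 72).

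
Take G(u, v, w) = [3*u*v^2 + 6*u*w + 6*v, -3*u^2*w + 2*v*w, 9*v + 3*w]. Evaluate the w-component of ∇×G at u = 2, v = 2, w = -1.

(∇×G)_3 = ∂G₂/∂u − ∂G₁/∂v
= -6*u*w − (6*u*v + 6)
= -6*u*v - 6*u*w - 6
At (2, 2, -1): -18.

-18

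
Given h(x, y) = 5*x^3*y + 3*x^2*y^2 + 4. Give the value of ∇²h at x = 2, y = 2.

∂²h/∂x² = 6*y*(5*x + y)
∂²h/∂y² = 6*x^2
∇²h = 6*x^2 + 30*x*y + 6*y^2
At (2, 2): 168.

168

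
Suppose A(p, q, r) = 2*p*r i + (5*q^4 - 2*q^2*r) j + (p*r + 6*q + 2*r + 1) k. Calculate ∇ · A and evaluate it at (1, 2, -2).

∂A₁/∂p = 2*r
∂A₂/∂q = 20*q^3 - 4*q*r
∂A₃/∂r = p + 2
∇·A = p + 20*q^3 - 4*q*r + 2*r + 2
At (1, 2, -2): 175.

175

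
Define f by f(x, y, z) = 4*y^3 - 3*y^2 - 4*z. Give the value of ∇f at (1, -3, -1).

∂f/∂x = 0
∂f/∂y = 12*y^2 - 6*y
∂f/∂z = -4
∇f = (0, 12*y^2 - 6*y, -4)
At (1, -3, -1): (0, 126, -4).

(0, 126, -4)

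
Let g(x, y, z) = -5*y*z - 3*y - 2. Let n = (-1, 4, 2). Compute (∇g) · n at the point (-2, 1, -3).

∂g/∂x = 0
∂g/∂y = -5*z - 3
∂g/∂z = -5*y
∇g at (-2, 1, -3) = (0, 12, -5)
∇g · n = (0)(-1) + (12)(4) + (-5)(2) = 38

38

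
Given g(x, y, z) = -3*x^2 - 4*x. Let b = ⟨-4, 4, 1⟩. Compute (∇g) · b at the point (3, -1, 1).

∂g/∂x = -6*x - 4
∂g/∂y = 0
∂g/∂z = 0
∇g at (3, -1, 1) = (-22, 0, 0)
∇g · b = (-22)(-4) + (0)(4) + (0)(1) = 88

88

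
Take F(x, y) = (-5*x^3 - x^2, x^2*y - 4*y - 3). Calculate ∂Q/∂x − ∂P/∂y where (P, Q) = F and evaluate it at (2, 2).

8

∂F₂/∂x = 2*x*y
∂F₁/∂y = 0
Scalar curl = 2*x*y
At (2, 2): 8.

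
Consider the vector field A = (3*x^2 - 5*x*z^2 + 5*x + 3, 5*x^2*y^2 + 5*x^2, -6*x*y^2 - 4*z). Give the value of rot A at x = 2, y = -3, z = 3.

(∇×A)₁ = ∂A₃/∂y − ∂A₂/∂z = -12*x*y
(∇×A)₂ = ∂A₁/∂z − ∂A₃/∂x = -10*x*z + 6*y^2
(∇×A)₃ = ∂A₂/∂x − ∂A₁/∂y = 10*x*y^2 + 10*x
∇×A = (-12*x*y, -10*x*z + 6*y^2, 10*x*y^2 + 10*x)
At (2, -3, 3): (72, -6, 200).

(72, -6, 200)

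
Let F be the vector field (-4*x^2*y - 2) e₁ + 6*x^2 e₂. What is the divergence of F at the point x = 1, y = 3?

-24

∂F₁/∂x = -8*x*y
∂F₂/∂y = 0
∇·F = -8*x*y
At (1, 3): -24.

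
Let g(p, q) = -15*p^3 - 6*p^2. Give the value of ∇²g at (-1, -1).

78

∂²g/∂p² = -6*(15*p + 2)
∂²g/∂q² = 0
∇²g = -90*p - 12
At (-1, -1): 78.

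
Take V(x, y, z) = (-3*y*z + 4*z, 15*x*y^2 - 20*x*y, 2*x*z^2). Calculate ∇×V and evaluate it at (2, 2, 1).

(0, -4, 23)

(∇×V)₁ = ∂V₃/∂y − ∂V₂/∂z = 0
(∇×V)₂ = ∂V₁/∂z − ∂V₃/∂x = -3*y - 2*z^2 + 4
(∇×V)₃ = ∂V₂/∂x − ∂V₁/∂y = 15*y^2 - 20*y + 3*z
∇×V = (0, -3*y - 2*z^2 + 4, 15*y^2 - 20*y + 3*z)
At (2, 2, 1): (0, -4, 23).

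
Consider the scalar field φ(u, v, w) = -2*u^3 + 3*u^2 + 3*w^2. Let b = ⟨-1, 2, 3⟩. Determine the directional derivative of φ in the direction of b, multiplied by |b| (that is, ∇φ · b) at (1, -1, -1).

∂φ/∂u = -6*u^2 + 6*u
∂φ/∂v = 0
∂φ/∂w = 6*w
∇φ at (1, -1, -1) = (0, 0, -6)
∇φ · b = (0)(-1) + (0)(2) + (-6)(3) = -18

-18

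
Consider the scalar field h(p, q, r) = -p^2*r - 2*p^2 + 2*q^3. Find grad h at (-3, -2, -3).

∂h/∂p = -2*p*r - 4*p
∂h/∂q = 6*q^2
∂h/∂r = -p^2
∇h = (-2*p*r - 4*p, 6*q^2, -p^2)
At (-3, -2, -3): (-6, 24, -9).

(-6, 24, -9)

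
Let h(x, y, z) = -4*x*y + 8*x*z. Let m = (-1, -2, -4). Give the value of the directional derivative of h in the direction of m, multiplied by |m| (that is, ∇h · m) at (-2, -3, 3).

12

∂h/∂x = -4*y + 8*z
∂h/∂y = -4*x
∂h/∂z = 8*x
∇h at (-2, -3, 3) = (36, 8, -16)
∇h · m = (36)(-1) + (8)(-2) + (-16)(-4) = 12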